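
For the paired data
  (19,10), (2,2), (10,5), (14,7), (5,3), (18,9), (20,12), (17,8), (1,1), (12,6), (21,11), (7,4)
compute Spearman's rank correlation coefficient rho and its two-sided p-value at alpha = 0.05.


Step 1: Rank x and y separately (midranks; no ties here).
rank(x): 19->10, 2->2, 10->5, 14->7, 5->3, 18->9, 20->11, 17->8, 1->1, 12->6, 21->12, 7->4
rank(y): 10->10, 2->2, 5->5, 7->7, 3->3, 9->9, 12->12, 8->8, 1->1, 6->6, 11->11, 4->4
Step 2: d_i = R_x(i) - R_y(i); compute d_i^2.
  (10-10)^2=0, (2-2)^2=0, (5-5)^2=0, (7-7)^2=0, (3-3)^2=0, (9-9)^2=0, (11-12)^2=1, (8-8)^2=0, (1-1)^2=0, (6-6)^2=0, (12-11)^2=1, (4-4)^2=0
sum(d^2) = 2.
Step 3: rho = 1 - 6*2 / (12*(12^2 - 1)) = 1 - 12/1716 = 0.993007.
Step 4: Under H0, t = rho * sqrt((n-2)/(1-rho^2)) = 26.5990 ~ t(10).
Step 5: Two-sided p-value from the t-distribution with 10 df = 0.000000.
Step 6: alpha = 0.05. reject H0.

rho = 0.9930, p = 0.000000, reject H0 at alpha = 0.05.


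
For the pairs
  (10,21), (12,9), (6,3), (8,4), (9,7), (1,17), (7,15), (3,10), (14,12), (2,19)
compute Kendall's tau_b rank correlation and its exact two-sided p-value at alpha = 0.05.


Step 1: Enumerate the 45 unordered pairs (i,j) with i<j and classify each by sign(x_j-x_i) * sign(y_j-y_i).
  (1,2):dx=+2,dy=-12->D; (1,3):dx=-4,dy=-18->C; (1,4):dx=-2,dy=-17->C; (1,5):dx=-1,dy=-14->C
  (1,6):dx=-9,dy=-4->C; (1,7):dx=-3,dy=-6->C; (1,8):dx=-7,dy=-11->C; (1,9):dx=+4,dy=-9->D
  (1,10):dx=-8,dy=-2->C; (2,3):dx=-6,dy=-6->C; (2,4):dx=-4,dy=-5->C; (2,5):dx=-3,dy=-2->C
  (2,6):dx=-11,dy=+8->D; (2,7):dx=-5,dy=+6->D; (2,8):dx=-9,dy=+1->D; (2,9):dx=+2,dy=+3->C
  (2,10):dx=-10,dy=+10->D; (3,4):dx=+2,dy=+1->C; (3,5):dx=+3,dy=+4->C; (3,6):dx=-5,dy=+14->D
  (3,7):dx=+1,dy=+12->C; (3,8):dx=-3,dy=+7->D; (3,9):dx=+8,dy=+9->C; (3,10):dx=-4,dy=+16->D
  (4,5):dx=+1,dy=+3->C; (4,6):dx=-7,dy=+13->D; (4,7):dx=-1,dy=+11->D; (4,8):dx=-5,dy=+6->D
  (4,9):dx=+6,dy=+8->C; (4,10):dx=-6,dy=+15->D; (5,6):dx=-8,dy=+10->D; (5,7):dx=-2,dy=+8->D
  (5,8):dx=-6,dy=+3->D; (5,9):dx=+5,dy=+5->C; (5,10):dx=-7,dy=+12->D; (6,7):dx=+6,dy=-2->D
  (6,8):dx=+2,dy=-7->D; (6,9):dx=+13,dy=-5->D; (6,10):dx=+1,dy=+2->C; (7,8):dx=-4,dy=-5->C
  (7,9):dx=+7,dy=-3->D; (7,10):dx=-5,dy=+4->D; (8,9):dx=+11,dy=+2->C; (8,10):dx=-1,dy=+9->D
  (9,10):dx=-12,dy=+7->D
Step 2: C = 21, D = 24, total pairs = 45.
Step 3: tau = (C - D)/(n(n-1)/2) = (21 - 24)/45 = -0.066667.
Step 4: Exact two-sided p-value (enumerate n! = 3628800 permutations of y under H0): p = 0.861801.
Step 5: alpha = 0.05. fail to reject H0.

tau_b = -0.0667 (C=21, D=24), p = 0.861801, fail to reject H0.


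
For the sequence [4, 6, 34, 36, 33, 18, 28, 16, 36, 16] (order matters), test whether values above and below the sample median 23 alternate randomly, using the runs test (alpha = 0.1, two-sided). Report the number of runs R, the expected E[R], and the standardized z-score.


Step 1: Compute median = 23; label A = above, B = below.
Labels in order: BBAAABABAB  (n_A = 5, n_B = 5)
Step 2: Count runs R = 7.
Step 3: Under H0 (random ordering), E[R] = 2*n_A*n_B/(n_A+n_B) + 1 = 2*5*5/10 + 1 = 6.0000.
        Var[R] = 2*n_A*n_B*(2*n_A*n_B - n_A - n_B) / ((n_A+n_B)^2 * (n_A+n_B-1)) = 2000/900 = 2.2222.
        SD[R] = 1.4907.
Step 4: Continuity-corrected z = (R - 0.5 - E[R]) / SD[R] = (7 - 0.5 - 6.0000) / 1.4907 = 0.3354.
Step 5: Two-sided p-value via normal approximation = 2*(1 - Phi(|z|)) = 0.737316.
Step 6: alpha = 0.1. fail to reject H0.

R = 7, z = 0.3354, p = 0.737316, fail to reject H0.


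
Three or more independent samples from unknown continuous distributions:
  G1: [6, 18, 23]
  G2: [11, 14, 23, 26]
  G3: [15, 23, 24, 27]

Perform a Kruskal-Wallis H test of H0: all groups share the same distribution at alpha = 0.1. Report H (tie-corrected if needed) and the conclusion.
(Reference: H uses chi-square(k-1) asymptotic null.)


Step 1: Combine all N = 11 observations and assign midranks.
sorted (value, group, rank): (6,G1,1), (11,G2,2), (14,G2,3), (15,G3,4), (18,G1,5), (23,G1,7), (23,G2,7), (23,G3,7), (24,G3,9), (26,G2,10), (27,G3,11)
Step 2: Sum ranks within each group.
R_1 = 13 (n_1 = 3)
R_2 = 22 (n_2 = 4)
R_3 = 31 (n_3 = 4)
Step 3: H = 12/(N(N+1)) * sum(R_i^2/n_i) - 3(N+1)
     = 12/(11*12) * (13^2/3 + 22^2/4 + 31^2/4) - 3*12
     = 0.090909 * 417.583 - 36
     = 1.962121.
Step 4: Ties present; correction factor C = 1 - 24/(11^3 - 11) = 0.981818. Corrected H = 1.962121 / 0.981818 = 1.998457.
Step 5: Under H0, H ~ chi^2(2); p-value = 0.368163.
Step 6: alpha = 0.1. fail to reject H0.

H = 1.9985, df = 2, p = 0.368163, fail to reject H0.


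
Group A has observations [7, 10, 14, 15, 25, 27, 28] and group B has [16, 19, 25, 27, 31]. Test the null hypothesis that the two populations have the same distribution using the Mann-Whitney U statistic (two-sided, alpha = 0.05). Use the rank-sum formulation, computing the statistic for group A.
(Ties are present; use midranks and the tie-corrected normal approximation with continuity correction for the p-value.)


Step 1: Combine and sort all 12 observations; assign midranks.
sorted (value, group): (7,X), (10,X), (14,X), (15,X), (16,Y), (19,Y), (25,X), (25,Y), (27,X), (27,Y), (28,X), (31,Y)
ranks: 7->1, 10->2, 14->3, 15->4, 16->5, 19->6, 25->7.5, 25->7.5, 27->9.5, 27->9.5, 28->11, 31->12
Step 2: Rank sum for X: R1 = 1 + 2 + 3 + 4 + 7.5 + 9.5 + 11 = 38.
Step 3: U_X = R1 - n1(n1+1)/2 = 38 - 7*8/2 = 38 - 28 = 10.
       U_Y = n1*n2 - U_X = 35 - 10 = 25.
Step 4: Ties are present, so use the tie-corrected normal approximation (with continuity correction) for the p-value.
Step 5: p-value = 0.253956; compare to alpha = 0.05. fail to reject H0.

U_X = 10, p = 0.253956, fail to reject H0 at alpha = 0.05.


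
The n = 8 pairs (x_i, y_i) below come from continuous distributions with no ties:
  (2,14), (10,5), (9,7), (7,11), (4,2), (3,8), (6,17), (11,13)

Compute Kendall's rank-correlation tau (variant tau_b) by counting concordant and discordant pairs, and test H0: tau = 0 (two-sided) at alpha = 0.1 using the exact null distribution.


Step 1: Enumerate the 28 unordered pairs (i,j) with i<j and classify each by sign(x_j-x_i) * sign(y_j-y_i).
  (1,2):dx=+8,dy=-9->D; (1,3):dx=+7,dy=-7->D; (1,4):dx=+5,dy=-3->D; (1,5):dx=+2,dy=-12->D
  (1,6):dx=+1,dy=-6->D; (1,7):dx=+4,dy=+3->C; (1,8):dx=+9,dy=-1->D; (2,3):dx=-1,dy=+2->D
  (2,4):dx=-3,dy=+6->D; (2,5):dx=-6,dy=-3->C; (2,6):dx=-7,dy=+3->D; (2,7):dx=-4,dy=+12->D
  (2,8):dx=+1,dy=+8->C; (3,4):dx=-2,dy=+4->D; (3,5):dx=-5,dy=-5->C; (3,6):dx=-6,dy=+1->D
  (3,7):dx=-3,dy=+10->D; (3,8):dx=+2,dy=+6->C; (4,5):dx=-3,dy=-9->C; (4,6):dx=-4,dy=-3->C
  (4,7):dx=-1,dy=+6->D; (4,8):dx=+4,dy=+2->C; (5,6):dx=-1,dy=+6->D; (5,7):dx=+2,dy=+15->C
  (5,8):dx=+7,dy=+11->C; (6,7):dx=+3,dy=+9->C; (6,8):dx=+8,dy=+5->C; (7,8):dx=+5,dy=-4->D
Step 2: C = 12, D = 16, total pairs = 28.
Step 3: tau = (C - D)/(n(n-1)/2) = (12 - 16)/28 = -0.142857.
Step 4: Exact two-sided p-value (enumerate n! = 40320 permutations of y under H0): p = 0.719544.
Step 5: alpha = 0.1. fail to reject H0.

tau_b = -0.1429 (C=12, D=16), p = 0.719544, fail to reject H0.


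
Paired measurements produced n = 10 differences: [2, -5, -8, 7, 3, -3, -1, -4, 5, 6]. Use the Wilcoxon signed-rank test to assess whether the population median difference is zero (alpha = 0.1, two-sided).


Step 1: Drop any zero differences (none here) and take |d_i|.
|d| = [2, 5, 8, 7, 3, 3, 1, 4, 5, 6]
Step 2: Midrank |d_i| (ties get averaged ranks).
ranks: |2|->2, |5|->6.5, |8|->10, |7|->9, |3|->3.5, |3|->3.5, |1|->1, |4|->5, |5|->6.5, |6|->8
Step 3: Attach original signs; sum ranks with positive sign and with negative sign.
W+ = 2 + 9 + 3.5 + 6.5 + 8 = 29
W- = 6.5 + 10 + 3.5 + 1 + 5 = 26
(Check: W+ + W- = 55 should equal n(n+1)/2 = 55.)
Step 4: Test statistic W = min(W+, W-) = 26.
Step 5: Ties in |d|, so use the tie-corrected normal approximation.
        E[W] = n(n+1)/4 = 10*11/4 = 27.5.
        Tie groups: |d|=3 (t=2), |d|=5 (t=2); sum(t^3 - t) = 12.
        Var[W] = n(n+1)(2n+1)/24 - sum(t^3-t)/48 = 2310/24 - 12/48 = 96.
        z = (W - E[W]) / sqrt(Var[W]) = (26 - 27.5) / 9.7980 = -0.1531.
        Two-sided p = 2*Phi(z) = 0.878325.
Step 6: alpha = 0.1. fail to reject H0.

W+ = 29, W- = 26, W = min = 26, p = 0.878325, fail to reject H0.


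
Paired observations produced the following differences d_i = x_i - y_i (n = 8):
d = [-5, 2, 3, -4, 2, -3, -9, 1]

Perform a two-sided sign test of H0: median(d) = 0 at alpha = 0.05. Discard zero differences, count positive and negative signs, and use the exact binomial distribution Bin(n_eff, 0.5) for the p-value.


Step 1: Discard zero differences. Original n = 8; n_eff = number of nonzero differences = 8.
Nonzero differences (with sign): -5, +2, +3, -4, +2, -3, -9, +1
Step 2: Count signs: positive = 4, negative = 4.
Step 3: Under H0: P(positive) = 0.5, so the number of positives S ~ Bin(8, 0.5).
Step 4: Two-sided exact p-value = sum of Bin(8,0.5) probabilities at or below the observed probability = 1.000000.
Step 5: alpha = 0.05. fail to reject H0.

n_eff = 8, pos = 4, neg = 4, p = 1.000000, fail to reject H0.


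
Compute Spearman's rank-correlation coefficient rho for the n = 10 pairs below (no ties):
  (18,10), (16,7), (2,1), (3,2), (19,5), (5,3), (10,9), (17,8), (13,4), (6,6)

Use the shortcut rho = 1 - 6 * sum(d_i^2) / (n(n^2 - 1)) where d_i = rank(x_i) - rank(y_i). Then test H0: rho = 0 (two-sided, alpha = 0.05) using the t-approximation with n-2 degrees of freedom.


Step 1: Rank x and y separately (midranks; no ties here).
rank(x): 18->9, 16->7, 2->1, 3->2, 19->10, 5->3, 10->5, 17->8, 13->6, 6->4
rank(y): 10->10, 7->7, 1->1, 2->2, 5->5, 3->3, 9->9, 8->8, 4->4, 6->6
Step 2: d_i = R_x(i) - R_y(i); compute d_i^2.
  (9-10)^2=1, (7-7)^2=0, (1-1)^2=0, (2-2)^2=0, (10-5)^2=25, (3-3)^2=0, (5-9)^2=16, (8-8)^2=0, (6-4)^2=4, (4-6)^2=4
sum(d^2) = 50.
Step 3: rho = 1 - 6*50 / (10*(10^2 - 1)) = 1 - 300/990 = 0.696970.
Step 4: Under H0, t = rho * sqrt((n-2)/(1-rho^2)) = 2.7490 ~ t(8).
Step 5: Two-sided p-value from the t-distribution with 8 df = 0.025097.
Step 6: alpha = 0.05. reject H0.

rho = 0.6970, p = 0.025097, reject H0 at alpha = 0.05.


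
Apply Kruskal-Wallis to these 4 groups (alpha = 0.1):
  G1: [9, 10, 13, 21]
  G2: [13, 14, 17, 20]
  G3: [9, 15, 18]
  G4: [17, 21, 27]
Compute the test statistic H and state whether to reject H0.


Step 1: Combine all N = 14 observations and assign midranks.
sorted (value, group, rank): (9,G1,1.5), (9,G3,1.5), (10,G1,3), (13,G1,4.5), (13,G2,4.5), (14,G2,6), (15,G3,7), (17,G2,8.5), (17,G4,8.5), (18,G3,10), (20,G2,11), (21,G1,12.5), (21,G4,12.5), (27,G4,14)
Step 2: Sum ranks within each group.
R_1 = 21.5 (n_1 = 4)
R_2 = 30 (n_2 = 4)
R_3 = 18.5 (n_3 = 3)
R_4 = 35 (n_4 = 3)
Step 3: H = 12/(N(N+1)) * sum(R_i^2/n_i) - 3(N+1)
     = 12/(14*15) * (21.5^2/4 + 30^2/4 + 18.5^2/3 + 35^2/3) - 3*15
     = 0.057143 * 862.979 - 45
     = 4.313095.
Step 4: Ties present; correction factor C = 1 - 24/(14^3 - 14) = 0.991209. Corrected H = 4.313095 / 0.991209 = 4.351349.
Step 5: Under H0, H ~ chi^2(3); p-value = 0.225939.
Step 6: alpha = 0.1. fail to reject H0.

H = 4.3513, df = 3, p = 0.225939, fail to reject H0.


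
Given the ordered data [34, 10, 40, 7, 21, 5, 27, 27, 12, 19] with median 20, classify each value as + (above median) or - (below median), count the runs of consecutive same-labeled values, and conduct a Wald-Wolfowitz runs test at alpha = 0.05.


Step 1: Compute median = 20; label A = above, B = below.
Labels in order: ABABABAABB  (n_A = 5, n_B = 5)
Step 2: Count runs R = 8.
Step 3: Under H0 (random ordering), E[R] = 2*n_A*n_B/(n_A+n_B) + 1 = 2*5*5/10 + 1 = 6.0000.
        Var[R] = 2*n_A*n_B*(2*n_A*n_B - n_A - n_B) / ((n_A+n_B)^2 * (n_A+n_B-1)) = 2000/900 = 2.2222.
        SD[R] = 1.4907.
Step 4: Continuity-corrected z = (R - 0.5 - E[R]) / SD[R] = (8 - 0.5 - 6.0000) / 1.4907 = 1.0062.
Step 5: Two-sided p-value via normal approximation = 2*(1 - Phi(|z|)) = 0.314305.
Step 6: alpha = 0.05. fail to reject H0.

R = 8, z = 1.0062, p = 0.314305, fail to reject H0.


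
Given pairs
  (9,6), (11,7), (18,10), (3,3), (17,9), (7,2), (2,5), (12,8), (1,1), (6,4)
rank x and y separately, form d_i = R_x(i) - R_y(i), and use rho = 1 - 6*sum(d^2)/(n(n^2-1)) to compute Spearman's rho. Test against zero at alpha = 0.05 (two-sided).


Step 1: Rank x and y separately (midranks; no ties here).
rank(x): 9->6, 11->7, 18->10, 3->3, 17->9, 7->5, 2->2, 12->8, 1->1, 6->4
rank(y): 6->6, 7->7, 10->10, 3->3, 9->9, 2->2, 5->5, 8->8, 1->1, 4->4
Step 2: d_i = R_x(i) - R_y(i); compute d_i^2.
  (6-6)^2=0, (7-7)^2=0, (10-10)^2=0, (3-3)^2=0, (9-9)^2=0, (5-2)^2=9, (2-5)^2=9, (8-8)^2=0, (1-1)^2=0, (4-4)^2=0
sum(d^2) = 18.
Step 3: rho = 1 - 6*18 / (10*(10^2 - 1)) = 1 - 108/990 = 0.890909.
Step 4: Under H0, t = rho * sqrt((n-2)/(1-rho^2)) = 5.5482 ~ t(8).
Step 5: Two-sided p-value from the t-distribution with 8 df = 0.000542.
Step 6: alpha = 0.05. reject H0.

rho = 0.8909, p = 0.000542, reject H0 at alpha = 0.05.


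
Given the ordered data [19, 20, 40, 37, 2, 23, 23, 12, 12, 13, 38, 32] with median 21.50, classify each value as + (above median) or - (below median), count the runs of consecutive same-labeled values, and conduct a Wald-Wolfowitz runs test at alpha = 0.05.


Step 1: Compute median = 21.50; label A = above, B = below.
Labels in order: BBAABAABBBAA  (n_A = 6, n_B = 6)
Step 2: Count runs R = 6.
Step 3: Under H0 (random ordering), E[R] = 2*n_A*n_B/(n_A+n_B) + 1 = 2*6*6/12 + 1 = 7.0000.
        Var[R] = 2*n_A*n_B*(2*n_A*n_B - n_A - n_B) / ((n_A+n_B)^2 * (n_A+n_B-1)) = 4320/1584 = 2.7273.
        SD[R] = 1.6514.
Step 4: Continuity-corrected z = (R + 0.5 - E[R]) / SD[R] = (6 + 0.5 - 7.0000) / 1.6514 = -0.3028.
Step 5: Two-sided p-value via normal approximation = 2*(1 - Phi(|z|)) = 0.762069.
Step 6: alpha = 0.05. fail to reject H0.

R = 6, z = -0.3028, p = 0.762069, fail to reject H0.


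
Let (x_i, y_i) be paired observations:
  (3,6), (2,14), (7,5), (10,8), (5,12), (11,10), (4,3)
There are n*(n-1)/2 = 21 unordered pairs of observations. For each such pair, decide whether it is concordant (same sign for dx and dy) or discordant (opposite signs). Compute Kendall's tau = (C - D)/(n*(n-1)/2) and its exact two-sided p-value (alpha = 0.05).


Step 1: Enumerate the 21 unordered pairs (i,j) with i<j and classify each by sign(x_j-x_i) * sign(y_j-y_i).
  (1,2):dx=-1,dy=+8->D; (1,3):dx=+4,dy=-1->D; (1,4):dx=+7,dy=+2->C; (1,5):dx=+2,dy=+6->C
  (1,6):dx=+8,dy=+4->C; (1,7):dx=+1,dy=-3->D; (2,3):dx=+5,dy=-9->D; (2,4):dx=+8,dy=-6->D
  (2,5):dx=+3,dy=-2->D; (2,6):dx=+9,dy=-4->D; (2,7):dx=+2,dy=-11->D; (3,4):dx=+3,dy=+3->C
  (3,5):dx=-2,dy=+7->D; (3,6):dx=+4,dy=+5->C; (3,7):dx=-3,dy=-2->C; (4,5):dx=-5,dy=+4->D
  (4,6):dx=+1,dy=+2->C; (4,7):dx=-6,dy=-5->C; (5,6):dx=+6,dy=-2->D; (5,7):dx=-1,dy=-9->C
  (6,7):dx=-7,dy=-7->C
Step 2: C = 10, D = 11, total pairs = 21.
Step 3: tau = (C - D)/(n(n-1)/2) = (10 - 11)/21 = -0.047619.
Step 4: Exact two-sided p-value (enumerate n! = 5040 permutations of y under H0): p = 1.000000.
Step 5: alpha = 0.05. fail to reject H0.

tau_b = -0.0476 (C=10, D=11), p = 1.000000, fail to reject H0.


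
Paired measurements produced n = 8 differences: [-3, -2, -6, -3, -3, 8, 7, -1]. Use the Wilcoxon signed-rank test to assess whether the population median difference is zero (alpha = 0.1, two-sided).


Step 1: Drop any zero differences (none here) and take |d_i|.
|d| = [3, 2, 6, 3, 3, 8, 7, 1]
Step 2: Midrank |d_i| (ties get averaged ranks).
ranks: |3|->4, |2|->2, |6|->6, |3|->4, |3|->4, |8|->8, |7|->7, |1|->1
Step 3: Attach original signs; sum ranks with positive sign and with negative sign.
W+ = 8 + 7 = 15
W- = 4 + 2 + 6 + 4 + 4 + 1 = 21
(Check: W+ + W- = 36 should equal n(n+1)/2 = 36.)
Step 4: Test statistic W = min(W+, W-) = 15.
Step 5: Ties in |d|, so use the tie-corrected normal approximation.
        E[W] = n(n+1)/4 = 8*9/4 = 18.
        Tie groups: |d|=3 (t=3); sum(t^3 - t) = 24.
        Var[W] = n(n+1)(2n+1)/24 - sum(t^3-t)/48 = 1224/24 - 24/48 = 50.5.
        z = (W - E[W]) / sqrt(Var[W]) = (15 - 18) / 7.1063 = -0.4222.
        Two-sided p = 2*Phi(z) = 0.672909.
Step 6: alpha = 0.1. fail to reject H0.

W+ = 15, W- = 21, W = min = 15, p = 0.672909, fail to reject H0.


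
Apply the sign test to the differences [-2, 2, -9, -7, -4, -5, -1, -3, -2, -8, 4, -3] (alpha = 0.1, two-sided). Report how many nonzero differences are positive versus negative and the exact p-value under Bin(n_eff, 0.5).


Step 1: Discard zero differences. Original n = 12; n_eff = number of nonzero differences = 12.
Nonzero differences (with sign): -2, +2, -9, -7, -4, -5, -1, -3, -2, -8, +4, -3
Step 2: Count signs: positive = 2, negative = 10.
Step 3: Under H0: P(positive) = 0.5, so the number of positives S ~ Bin(12, 0.5).
Step 4: Two-sided exact p-value = sum of Bin(12,0.5) probabilities at or below the observed probability = 0.038574.
Step 5: alpha = 0.1. reject H0.

n_eff = 12, pos = 2, neg = 10, p = 0.038574, reject H0.


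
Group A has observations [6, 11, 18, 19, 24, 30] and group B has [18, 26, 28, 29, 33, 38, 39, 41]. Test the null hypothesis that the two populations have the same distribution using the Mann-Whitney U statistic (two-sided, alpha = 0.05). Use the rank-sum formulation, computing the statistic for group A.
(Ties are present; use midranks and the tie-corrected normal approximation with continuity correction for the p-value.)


Step 1: Combine and sort all 14 observations; assign midranks.
sorted (value, group): (6,X), (11,X), (18,X), (18,Y), (19,X), (24,X), (26,Y), (28,Y), (29,Y), (30,X), (33,Y), (38,Y), (39,Y), (41,Y)
ranks: 6->1, 11->2, 18->3.5, 18->3.5, 19->5, 24->6, 26->7, 28->8, 29->9, 30->10, 33->11, 38->12, 39->13, 41->14
Step 2: Rank sum for X: R1 = 1 + 2 + 3.5 + 5 + 6 + 10 = 27.5.
Step 3: U_X = R1 - n1(n1+1)/2 = 27.5 - 6*7/2 = 27.5 - 21 = 6.5.
       U_Y = n1*n2 - U_X = 48 - 6.5 = 41.5.
Step 4: Ties are present, so use the tie-corrected normal approximation (with continuity correction) for the p-value.
Step 5: p-value = 0.028013; compare to alpha = 0.05. reject H0.

U_X = 6.5, p = 0.028013, reject H0 at alpha = 0.05.


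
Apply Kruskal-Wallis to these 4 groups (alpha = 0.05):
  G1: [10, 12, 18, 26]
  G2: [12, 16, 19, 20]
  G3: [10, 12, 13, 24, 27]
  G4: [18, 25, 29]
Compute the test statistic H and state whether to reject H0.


Step 1: Combine all N = 16 observations and assign midranks.
sorted (value, group, rank): (10,G1,1.5), (10,G3,1.5), (12,G1,4), (12,G2,4), (12,G3,4), (13,G3,6), (16,G2,7), (18,G1,8.5), (18,G4,8.5), (19,G2,10), (20,G2,11), (24,G3,12), (25,G4,13), (26,G1,14), (27,G3,15), (29,G4,16)
Step 2: Sum ranks within each group.
R_1 = 28 (n_1 = 4)
R_2 = 32 (n_2 = 4)
R_3 = 38.5 (n_3 = 5)
R_4 = 37.5 (n_4 = 3)
Step 3: H = 12/(N(N+1)) * sum(R_i^2/n_i) - 3(N+1)
     = 12/(16*17) * (28^2/4 + 32^2/4 + 38.5^2/5 + 37.5^2/3) - 3*17
     = 0.044118 * 1217.2 - 51
     = 2.700000.
Step 4: Ties present; correction factor C = 1 - 36/(16^3 - 16) = 0.991176. Corrected H = 2.700000 / 0.991176 = 2.724036.
Step 5: Under H0, H ~ chi^2(3); p-value = 0.436158.
Step 6: alpha = 0.05. fail to reject H0.

H = 2.7240, df = 3, p = 0.436158, fail to reject H0.


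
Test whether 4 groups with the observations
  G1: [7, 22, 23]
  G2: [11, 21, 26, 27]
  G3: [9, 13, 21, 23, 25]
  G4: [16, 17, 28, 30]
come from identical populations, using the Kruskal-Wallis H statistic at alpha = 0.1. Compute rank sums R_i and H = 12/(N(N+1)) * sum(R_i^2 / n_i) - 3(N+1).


Step 1: Combine all N = 16 observations and assign midranks.
sorted (value, group, rank): (7,G1,1), (9,G3,2), (11,G2,3), (13,G3,4), (16,G4,5), (17,G4,6), (21,G2,7.5), (21,G3,7.5), (22,G1,9), (23,G1,10.5), (23,G3,10.5), (25,G3,12), (26,G2,13), (27,G2,14), (28,G4,15), (30,G4,16)
Step 2: Sum ranks within each group.
R_1 = 20.5 (n_1 = 3)
R_2 = 37.5 (n_2 = 4)
R_3 = 36 (n_3 = 5)
R_4 = 42 (n_4 = 4)
Step 3: H = 12/(N(N+1)) * sum(R_i^2/n_i) - 3(N+1)
     = 12/(16*17) * (20.5^2/3 + 37.5^2/4 + 36^2/5 + 42^2/4) - 3*17
     = 0.044118 * 1191.85 - 51
     = 1.581434.
Step 4: Ties present; correction factor C = 1 - 12/(16^3 - 16) = 0.997059. Corrected H = 1.581434 / 0.997059 = 1.586099.
Step 5: Under H0, H ~ chi^2(3); p-value = 0.662546.
Step 6: alpha = 0.1. fail to reject H0.

H = 1.5861, df = 3, p = 0.662546, fail to reject H0.


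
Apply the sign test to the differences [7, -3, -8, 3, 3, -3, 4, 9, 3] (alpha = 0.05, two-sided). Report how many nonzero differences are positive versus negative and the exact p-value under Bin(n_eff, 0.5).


Step 1: Discard zero differences. Original n = 9; n_eff = number of nonzero differences = 9.
Nonzero differences (with sign): +7, -3, -8, +3, +3, -3, +4, +9, +3
Step 2: Count signs: positive = 6, negative = 3.
Step 3: Under H0: P(positive) = 0.5, so the number of positives S ~ Bin(9, 0.5).
Step 4: Two-sided exact p-value = sum of Bin(9,0.5) probabilities at or below the observed probability = 0.507812.
Step 5: alpha = 0.05. fail to reject H0.

n_eff = 9, pos = 6, neg = 3, p = 0.507812, fail to reject H0.


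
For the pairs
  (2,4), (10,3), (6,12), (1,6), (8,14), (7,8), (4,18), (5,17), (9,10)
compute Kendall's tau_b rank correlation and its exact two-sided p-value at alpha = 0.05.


Step 1: Enumerate the 36 unordered pairs (i,j) with i<j and classify each by sign(x_j-x_i) * sign(y_j-y_i).
  (1,2):dx=+8,dy=-1->D; (1,3):dx=+4,dy=+8->C; (1,4):dx=-1,dy=+2->D; (1,5):dx=+6,dy=+10->C
  (1,6):dx=+5,dy=+4->C; (1,7):dx=+2,dy=+14->C; (1,8):dx=+3,dy=+13->C; (1,9):dx=+7,dy=+6->C
  (2,3):dx=-4,dy=+9->D; (2,4):dx=-9,dy=+3->D; (2,5):dx=-2,dy=+11->D; (2,6):dx=-3,dy=+5->D
  (2,7):dx=-6,dy=+15->D; (2,8):dx=-5,dy=+14->D; (2,9):dx=-1,dy=+7->D; (3,4):dx=-5,dy=-6->C
  (3,5):dx=+2,dy=+2->C; (3,6):dx=+1,dy=-4->D; (3,7):dx=-2,dy=+6->D; (3,8):dx=-1,dy=+5->D
  (3,9):dx=+3,dy=-2->D; (4,5):dx=+7,dy=+8->C; (4,6):dx=+6,dy=+2->C; (4,7):dx=+3,dy=+12->C
  (4,8):dx=+4,dy=+11->C; (4,9):dx=+8,dy=+4->C; (5,6):dx=-1,dy=-6->C; (5,7):dx=-4,dy=+4->D
  (5,8):dx=-3,dy=+3->D; (5,9):dx=+1,dy=-4->D; (6,7):dx=-3,dy=+10->D; (6,8):dx=-2,dy=+9->D
  (6,9):dx=+2,dy=+2->C; (7,8):dx=+1,dy=-1->D; (7,9):dx=+5,dy=-8->D; (8,9):dx=+4,dy=-7->D
Step 2: C = 15, D = 21, total pairs = 36.
Step 3: tau = (C - D)/(n(n-1)/2) = (15 - 21)/36 = -0.166667.
Step 4: Exact two-sided p-value (enumerate n! = 362880 permutations of y under H0): p = 0.612202.
Step 5: alpha = 0.05. fail to reject H0.

tau_b = -0.1667 (C=15, D=21), p = 0.612202, fail to reject H0.


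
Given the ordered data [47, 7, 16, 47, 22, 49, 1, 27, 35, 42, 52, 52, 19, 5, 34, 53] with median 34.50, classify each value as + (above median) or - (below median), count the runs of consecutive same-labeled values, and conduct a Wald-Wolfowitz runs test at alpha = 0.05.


Step 1: Compute median = 34.50; label A = above, B = below.
Labels in order: ABBABABBAAAABBBA  (n_A = 8, n_B = 8)
Step 2: Count runs R = 9.
Step 3: Under H0 (random ordering), E[R] = 2*n_A*n_B/(n_A+n_B) + 1 = 2*8*8/16 + 1 = 9.0000.
        Var[R] = 2*n_A*n_B*(2*n_A*n_B - n_A - n_B) / ((n_A+n_B)^2 * (n_A+n_B-1)) = 14336/3840 = 3.7333.
        SD[R] = 1.9322.
Step 4: R = E[R], so z = 0 with no continuity correction.
Step 5: Two-sided p-value via normal approximation = 2*(1 - Phi(|z|)) = 1.000000.
Step 6: alpha = 0.05. fail to reject H0.

R = 9, z = 0.0000, p = 1.000000, fail to reject H0.


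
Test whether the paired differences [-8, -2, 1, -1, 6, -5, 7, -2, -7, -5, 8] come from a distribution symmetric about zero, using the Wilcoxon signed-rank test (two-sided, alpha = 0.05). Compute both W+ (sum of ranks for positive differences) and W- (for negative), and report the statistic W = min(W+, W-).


Step 1: Drop any zero differences (none here) and take |d_i|.
|d| = [8, 2, 1, 1, 6, 5, 7, 2, 7, 5, 8]
Step 2: Midrank |d_i| (ties get averaged ranks).
ranks: |8|->10.5, |2|->3.5, |1|->1.5, |1|->1.5, |6|->7, |5|->5.5, |7|->8.5, |2|->3.5, |7|->8.5, |5|->5.5, |8|->10.5
Step 3: Attach original signs; sum ranks with positive sign and with negative sign.
W+ = 1.5 + 7 + 8.5 + 10.5 = 27.5
W- = 10.5 + 3.5 + 1.5 + 5.5 + 3.5 + 8.5 + 5.5 = 38.5
(Check: W+ + W- = 66 should equal n(n+1)/2 = 66.)
Step 4: Test statistic W = min(W+, W-) = 27.5.
Step 5: Ties in |d|, so use the tie-corrected normal approximation.
        E[W] = n(n+1)/4 = 11*12/4 = 33.
        Tie groups: |d|=1 (t=2), |d|=2 (t=2), |d|=5 (t=2), |d|=7 (t=2), |d|=8 (t=2); sum(t^3 - t) = 30.
        Var[W] = n(n+1)(2n+1)/24 - sum(t^3-t)/48 = 3036/24 - 30/48 = 125.875.
        z = (W - E[W]) / sqrt(Var[W]) = (27.5 - 33) / 11.2194 = -0.4902.
        Two-sided p = 2*Phi(z) = 0.623977.
Step 6: alpha = 0.05. fail to reject H0.

W+ = 27.5, W- = 38.5, W = min = 27.5, p = 0.623977, fail to reject H0.


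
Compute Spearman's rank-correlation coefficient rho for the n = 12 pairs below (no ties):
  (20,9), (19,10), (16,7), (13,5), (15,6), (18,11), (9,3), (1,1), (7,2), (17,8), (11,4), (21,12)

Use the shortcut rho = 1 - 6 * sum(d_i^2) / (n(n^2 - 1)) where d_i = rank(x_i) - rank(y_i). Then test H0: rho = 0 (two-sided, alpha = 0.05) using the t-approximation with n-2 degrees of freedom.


Step 1: Rank x and y separately (midranks; no ties here).
rank(x): 20->11, 19->10, 16->7, 13->5, 15->6, 18->9, 9->3, 1->1, 7->2, 17->8, 11->4, 21->12
rank(y): 9->9, 10->10, 7->7, 5->5, 6->6, 11->11, 3->3, 1->1, 2->2, 8->8, 4->4, 12->12
Step 2: d_i = R_x(i) - R_y(i); compute d_i^2.
  (11-9)^2=4, (10-10)^2=0, (7-7)^2=0, (5-5)^2=0, (6-6)^2=0, (9-11)^2=4, (3-3)^2=0, (1-1)^2=0, (2-2)^2=0, (8-8)^2=0, (4-4)^2=0, (12-12)^2=0
sum(d^2) = 8.
Step 3: rho = 1 - 6*8 / (12*(12^2 - 1)) = 1 - 48/1716 = 0.972028.
Step 4: Under H0, t = rho * sqrt((n-2)/(1-rho^2)) = 13.0876 ~ t(10).
Step 5: Two-sided p-value from the t-distribution with 10 df = 0.000000.
Step 6: alpha = 0.05. reject H0.

rho = 0.9720, p = 0.000000, reject H0 at alpha = 0.05.


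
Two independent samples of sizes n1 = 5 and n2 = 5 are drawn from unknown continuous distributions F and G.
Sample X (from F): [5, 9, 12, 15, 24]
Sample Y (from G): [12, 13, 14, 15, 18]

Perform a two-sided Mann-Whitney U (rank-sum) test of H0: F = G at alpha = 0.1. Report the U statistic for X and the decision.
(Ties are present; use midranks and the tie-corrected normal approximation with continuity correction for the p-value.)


Step 1: Combine and sort all 10 observations; assign midranks.
sorted (value, group): (5,X), (9,X), (12,X), (12,Y), (13,Y), (14,Y), (15,X), (15,Y), (18,Y), (24,X)
ranks: 5->1, 9->2, 12->3.5, 12->3.5, 13->5, 14->6, 15->7.5, 15->7.5, 18->9, 24->10
Step 2: Rank sum for X: R1 = 1 + 2 + 3.5 + 7.5 + 10 = 24.
Step 3: U_X = R1 - n1(n1+1)/2 = 24 - 5*6/2 = 24 - 15 = 9.
       U_Y = n1*n2 - U_X = 25 - 9 = 16.
Step 4: Ties are present, so use the tie-corrected normal approximation (with continuity correction) for the p-value.
Step 5: p-value = 0.528359; compare to alpha = 0.1. fail to reject H0.

U_X = 9, p = 0.528359, fail to reject H0 at alpha = 0.1.


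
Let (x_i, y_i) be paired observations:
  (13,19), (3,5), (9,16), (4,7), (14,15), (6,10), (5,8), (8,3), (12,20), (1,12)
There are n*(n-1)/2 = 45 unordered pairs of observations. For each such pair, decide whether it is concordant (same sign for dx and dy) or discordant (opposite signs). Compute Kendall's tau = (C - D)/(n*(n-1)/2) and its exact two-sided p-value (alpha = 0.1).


Step 1: Enumerate the 45 unordered pairs (i,j) with i<j and classify each by sign(x_j-x_i) * sign(y_j-y_i).
  (1,2):dx=-10,dy=-14->C; (1,3):dx=-4,dy=-3->C; (1,4):dx=-9,dy=-12->C; (1,5):dx=+1,dy=-4->D
  (1,6):dx=-7,dy=-9->C; (1,7):dx=-8,dy=-11->C; (1,8):dx=-5,dy=-16->C; (1,9):dx=-1,dy=+1->D
  (1,10):dx=-12,dy=-7->C; (2,3):dx=+6,dy=+11->C; (2,4):dx=+1,dy=+2->C; (2,5):dx=+11,dy=+10->C
  (2,6):dx=+3,dy=+5->C; (2,7):dx=+2,dy=+3->C; (2,8):dx=+5,dy=-2->D; (2,9):dx=+9,dy=+15->C
  (2,10):dx=-2,dy=+7->D; (3,4):dx=-5,dy=-9->C; (3,5):dx=+5,dy=-1->D; (3,6):dx=-3,dy=-6->C
  (3,7):dx=-4,dy=-8->C; (3,8):dx=-1,dy=-13->C; (3,9):dx=+3,dy=+4->C; (3,10):dx=-8,dy=-4->C
  (4,5):dx=+10,dy=+8->C; (4,6):dx=+2,dy=+3->C; (4,7):dx=+1,dy=+1->C; (4,8):dx=+4,dy=-4->D
  (4,9):dx=+8,dy=+13->C; (4,10):dx=-3,dy=+5->D; (5,6):dx=-8,dy=-5->C; (5,7):dx=-9,dy=-7->C
  (5,8):dx=-6,dy=-12->C; (5,9):dx=-2,dy=+5->D; (5,10):dx=-13,dy=-3->C; (6,7):dx=-1,dy=-2->C
  (6,8):dx=+2,dy=-7->D; (6,9):dx=+6,dy=+10->C; (6,10):dx=-5,dy=+2->D; (7,8):dx=+3,dy=-5->D
  (7,9):dx=+7,dy=+12->C; (7,10):dx=-4,dy=+4->D; (8,9):dx=+4,dy=+17->C; (8,10):dx=-7,dy=+9->D
  (9,10):dx=-11,dy=-8->C
Step 2: C = 32, D = 13, total pairs = 45.
Step 3: tau = (C - D)/(n(n-1)/2) = (32 - 13)/45 = 0.422222.
Step 4: Exact two-sided p-value (enumerate n! = 3628800 permutations of y under H0): p = 0.108313.
Step 5: alpha = 0.1. fail to reject H0.

tau_b = 0.4222 (C=32, D=13), p = 0.108313, fail to reject H0.


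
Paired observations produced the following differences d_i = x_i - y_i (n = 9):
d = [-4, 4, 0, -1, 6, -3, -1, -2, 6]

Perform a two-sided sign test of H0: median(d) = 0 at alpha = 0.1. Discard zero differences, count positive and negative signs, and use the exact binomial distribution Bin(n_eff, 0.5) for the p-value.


Step 1: Discard zero differences. Original n = 9; n_eff = number of nonzero differences = 8.
Nonzero differences (with sign): -4, +4, -1, +6, -3, -1, -2, +6
Step 2: Count signs: positive = 3, negative = 5.
Step 3: Under H0: P(positive) = 0.5, so the number of positives S ~ Bin(8, 0.5).
Step 4: Two-sided exact p-value = sum of Bin(8,0.5) probabilities at or below the observed probability = 0.726562.
Step 5: alpha = 0.1. fail to reject H0.

n_eff = 8, pos = 3, neg = 5, p = 0.726562, fail to reject H0.


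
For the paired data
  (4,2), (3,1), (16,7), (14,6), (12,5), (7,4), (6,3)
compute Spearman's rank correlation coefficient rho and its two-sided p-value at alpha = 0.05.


Step 1: Rank x and y separately (midranks; no ties here).
rank(x): 4->2, 3->1, 16->7, 14->6, 12->5, 7->4, 6->3
rank(y): 2->2, 1->1, 7->7, 6->6, 5->5, 4->4, 3->3
Step 2: d_i = R_x(i) - R_y(i); compute d_i^2.
  (2-2)^2=0, (1-1)^2=0, (7-7)^2=0, (6-6)^2=0, (5-5)^2=0, (4-4)^2=0, (3-3)^2=0
sum(d^2) = 0.
Step 3: rho = 1 - 6*0 / (7*(7^2 - 1)) = 1 - 0/336 = 1.000000.
Step 5: Two-sided p-value from the t-distribution with 5 df = 0.000000.
Step 6: alpha = 0.05. reject H0.

rho = 1.0000, p = 0.000000, reject H0 at alpha = 0.05.


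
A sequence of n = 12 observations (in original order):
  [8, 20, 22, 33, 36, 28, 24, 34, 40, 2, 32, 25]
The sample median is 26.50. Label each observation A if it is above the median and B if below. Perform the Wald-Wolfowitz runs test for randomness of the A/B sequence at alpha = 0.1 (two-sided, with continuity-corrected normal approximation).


Step 1: Compute median = 26.50; label A = above, B = below.
Labels in order: BBBAAABAABAB  (n_A = 6, n_B = 6)
Step 2: Count runs R = 7.
Step 3: Under H0 (random ordering), E[R] = 2*n_A*n_B/(n_A+n_B) + 1 = 2*6*6/12 + 1 = 7.0000.
        Var[R] = 2*n_A*n_B*(2*n_A*n_B - n_A - n_B) / ((n_A+n_B)^2 * (n_A+n_B-1)) = 4320/1584 = 2.7273.
        SD[R] = 1.6514.
Step 4: R = E[R], so z = 0 with no continuity correction.
Step 5: Two-sided p-value via normal approximation = 2*(1 - Phi(|z|)) = 1.000000.
Step 6: alpha = 0.1. fail to reject H0.

R = 7, z = 0.0000, p = 1.000000, fail to reject H0.


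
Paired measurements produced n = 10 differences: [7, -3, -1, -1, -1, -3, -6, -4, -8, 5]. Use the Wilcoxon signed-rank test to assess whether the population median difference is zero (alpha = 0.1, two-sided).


Step 1: Drop any zero differences (none here) and take |d_i|.
|d| = [7, 3, 1, 1, 1, 3, 6, 4, 8, 5]
Step 2: Midrank |d_i| (ties get averaged ranks).
ranks: |7|->9, |3|->4.5, |1|->2, |1|->2, |1|->2, |3|->4.5, |6|->8, |4|->6, |8|->10, |5|->7
Step 3: Attach original signs; sum ranks with positive sign and with negative sign.
W+ = 9 + 7 = 16
W- = 4.5 + 2 + 2 + 2 + 4.5 + 8 + 6 + 10 = 39
(Check: W+ + W- = 55 should equal n(n+1)/2 = 55.)
Step 4: Test statistic W = min(W+, W-) = 16.
Step 5: Ties in |d|, so use the tie-corrected normal approximation.
        E[W] = n(n+1)/4 = 10*11/4 = 27.5.
        Tie groups: |d|=1 (t=3), |d|=3 (t=2); sum(t^3 - t) = 30.
        Var[W] = n(n+1)(2n+1)/24 - sum(t^3-t)/48 = 2310/24 - 30/48 = 95.625.
        z = (W - E[W]) / sqrt(Var[W]) = (16 - 27.5) / 9.7788 = -1.1760.
        Two-sided p = 2*Phi(z) = 0.239590.
Step 6: alpha = 0.1. fail to reject H0.

W+ = 16, W- = 39, W = min = 16, p = 0.239590, fail to reject H0.


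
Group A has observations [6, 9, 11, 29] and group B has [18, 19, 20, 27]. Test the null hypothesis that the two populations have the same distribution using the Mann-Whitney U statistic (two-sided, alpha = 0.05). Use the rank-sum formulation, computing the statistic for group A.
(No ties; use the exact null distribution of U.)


Step 1: Combine and sort all 8 observations; assign midranks.
sorted (value, group): (6,X), (9,X), (11,X), (18,Y), (19,Y), (20,Y), (27,Y), (29,X)
ranks: 6->1, 9->2, 11->3, 18->4, 19->5, 20->6, 27->7, 29->8
Step 2: Rank sum for X: R1 = 1 + 2 + 3 + 8 = 14.
Step 3: U_X = R1 - n1(n1+1)/2 = 14 - 4*5/2 = 14 - 10 = 4.
       U_Y = n1*n2 - U_X = 16 - 4 = 12.
Step 4: No ties, so the exact null distribution of U (based on enumerating the C(8,4) = 70 equally likely rank assignments) gives the two-sided p-value.
Step 5: p-value = 0.342857; compare to alpha = 0.05. fail to reject H0.

U_X = 4, p = 0.342857, fail to reject H0 at alpha = 0.05.


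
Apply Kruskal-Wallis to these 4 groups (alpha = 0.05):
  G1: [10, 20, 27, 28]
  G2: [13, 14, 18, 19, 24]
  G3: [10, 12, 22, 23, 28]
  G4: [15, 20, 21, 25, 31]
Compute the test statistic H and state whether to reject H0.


Step 1: Combine all N = 19 observations and assign midranks.
sorted (value, group, rank): (10,G1,1.5), (10,G3,1.5), (12,G3,3), (13,G2,4), (14,G2,5), (15,G4,6), (18,G2,7), (19,G2,8), (20,G1,9.5), (20,G4,9.5), (21,G4,11), (22,G3,12), (23,G3,13), (24,G2,14), (25,G4,15), (27,G1,16), (28,G1,17.5), (28,G3,17.5), (31,G4,19)
Step 2: Sum ranks within each group.
R_1 = 44.5 (n_1 = 4)
R_2 = 38 (n_2 = 5)
R_3 = 47 (n_3 = 5)
R_4 = 60.5 (n_4 = 5)
Step 3: H = 12/(N(N+1)) * sum(R_i^2/n_i) - 3(N+1)
     = 12/(19*20) * (44.5^2/4 + 38^2/5 + 47^2/5 + 60.5^2/5) - 3*20
     = 0.031579 * 1957.71 - 60
     = 1.822500.
Step 4: Ties present; correction factor C = 1 - 18/(19^3 - 19) = 0.997368. Corrected H = 1.822500 / 0.997368 = 1.827309.
Step 5: Under H0, H ~ chi^2(3); p-value = 0.609010.
Step 6: alpha = 0.05. fail to reject H0.

H = 1.8273, df = 3, p = 0.609010, fail to reject H0.


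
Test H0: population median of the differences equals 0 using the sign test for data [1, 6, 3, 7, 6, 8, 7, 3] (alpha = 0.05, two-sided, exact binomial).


Step 1: Discard zero differences. Original n = 8; n_eff = number of nonzero differences = 8.
Nonzero differences (with sign): +1, +6, +3, +7, +6, +8, +7, +3
Step 2: Count signs: positive = 8, negative = 0.
Step 3: Under H0: P(positive) = 0.5, so the number of positives S ~ Bin(8, 0.5).
Step 4: Two-sided exact p-value = sum of Bin(8,0.5) probabilities at or below the observed probability = 0.007812.
Step 5: alpha = 0.05. reject H0.

n_eff = 8, pos = 8, neg = 0, p = 0.007812, reject H0.


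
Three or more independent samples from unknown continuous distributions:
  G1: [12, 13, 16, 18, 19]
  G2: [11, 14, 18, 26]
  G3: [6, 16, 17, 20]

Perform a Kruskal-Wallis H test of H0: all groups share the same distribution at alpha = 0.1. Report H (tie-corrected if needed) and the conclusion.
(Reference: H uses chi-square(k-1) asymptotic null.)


Step 1: Combine all N = 13 observations and assign midranks.
sorted (value, group, rank): (6,G3,1), (11,G2,2), (12,G1,3), (13,G1,4), (14,G2,5), (16,G1,6.5), (16,G3,6.5), (17,G3,8), (18,G1,9.5), (18,G2,9.5), (19,G1,11), (20,G3,12), (26,G2,13)
Step 2: Sum ranks within each group.
R_1 = 34 (n_1 = 5)
R_2 = 29.5 (n_2 = 4)
R_3 = 27.5 (n_3 = 4)
Step 3: H = 12/(N(N+1)) * sum(R_i^2/n_i) - 3(N+1)
     = 12/(13*14) * (34^2/5 + 29.5^2/4 + 27.5^2/4) - 3*14
     = 0.065934 * 637.825 - 42
     = 0.054396.
Step 4: Ties present; correction factor C = 1 - 12/(13^3 - 13) = 0.994505. Corrected H = 0.054396 / 0.994505 = 0.054696.
Step 5: Under H0, H ~ chi^2(2); p-value = 0.973023.
Step 6: alpha = 0.1. fail to reject H0.

H = 0.0547, df = 2, p = 0.973023, fail to reject H0.


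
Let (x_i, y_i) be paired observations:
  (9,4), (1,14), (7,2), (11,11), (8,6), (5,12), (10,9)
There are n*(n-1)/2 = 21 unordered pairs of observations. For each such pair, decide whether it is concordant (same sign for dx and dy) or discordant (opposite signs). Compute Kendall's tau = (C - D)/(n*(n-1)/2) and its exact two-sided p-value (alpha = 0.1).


Step 1: Enumerate the 21 unordered pairs (i,j) with i<j and classify each by sign(x_j-x_i) * sign(y_j-y_i).
  (1,2):dx=-8,dy=+10->D; (1,3):dx=-2,dy=-2->C; (1,4):dx=+2,dy=+7->C; (1,5):dx=-1,dy=+2->D
  (1,6):dx=-4,dy=+8->D; (1,7):dx=+1,dy=+5->C; (2,3):dx=+6,dy=-12->D; (2,4):dx=+10,dy=-3->D
  (2,5):dx=+7,dy=-8->D; (2,6):dx=+4,dy=-2->D; (2,7):dx=+9,dy=-5->D; (3,4):dx=+4,dy=+9->C
  (3,5):dx=+1,dy=+4->C; (3,6):dx=-2,dy=+10->D; (3,7):dx=+3,dy=+7->C; (4,5):dx=-3,dy=-5->C
  (4,6):dx=-6,dy=+1->D; (4,7):dx=-1,dy=-2->C; (5,6):dx=-3,dy=+6->D; (5,7):dx=+2,dy=+3->C
  (6,7):dx=+5,dy=-3->D
Step 2: C = 9, D = 12, total pairs = 21.
Step 3: tau = (C - D)/(n(n-1)/2) = (9 - 12)/21 = -0.142857.
Step 4: Exact two-sided p-value (enumerate n! = 5040 permutations of y under H0): p = 0.772619.
Step 5: alpha = 0.1. fail to reject H0.

tau_b = -0.1429 (C=9, D=12), p = 0.772619, fail to reject H0.


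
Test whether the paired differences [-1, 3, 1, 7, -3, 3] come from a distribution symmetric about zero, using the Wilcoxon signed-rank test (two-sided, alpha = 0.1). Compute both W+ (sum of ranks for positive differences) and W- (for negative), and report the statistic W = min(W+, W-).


Step 1: Drop any zero differences (none here) and take |d_i|.
|d| = [1, 3, 1, 7, 3, 3]
Step 2: Midrank |d_i| (ties get averaged ranks).
ranks: |1|->1.5, |3|->4, |1|->1.5, |7|->6, |3|->4, |3|->4
Step 3: Attach original signs; sum ranks with positive sign and with negative sign.
W+ = 4 + 1.5 + 6 + 4 = 15.5
W- = 1.5 + 4 = 5.5
(Check: W+ + W- = 21 should equal n(n+1)/2 = 21.)
Step 4: Test statistic W = min(W+, W-) = 5.5.
Step 5: Ties in |d|, so use the tie-corrected normal approximation.
        E[W] = n(n+1)/4 = 6*7/4 = 10.5.
        Tie groups: |d|=1 (t=2), |d|=3 (t=3); sum(t^3 - t) = 30.
        Var[W] = n(n+1)(2n+1)/24 - sum(t^3-t)/48 = 546/24 - 30/48 = 22.125.
        z = (W - E[W]) / sqrt(Var[W]) = (5.5 - 10.5) / 4.7037 = -1.0630.
        Two-sided p = 2*Phi(z) = 0.287787.
Step 6: alpha = 0.1. fail to reject H0.

W+ = 15.5, W- = 5.5, W = min = 5.5, p = 0.287787, fail to reject H0.


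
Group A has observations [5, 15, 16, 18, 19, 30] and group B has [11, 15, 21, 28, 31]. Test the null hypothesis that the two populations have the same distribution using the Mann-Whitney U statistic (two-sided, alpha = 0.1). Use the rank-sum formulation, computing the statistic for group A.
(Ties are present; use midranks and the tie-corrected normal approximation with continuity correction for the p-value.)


Step 1: Combine and sort all 11 observations; assign midranks.
sorted (value, group): (5,X), (11,Y), (15,X), (15,Y), (16,X), (18,X), (19,X), (21,Y), (28,Y), (30,X), (31,Y)
ranks: 5->1, 11->2, 15->3.5, 15->3.5, 16->5, 18->6, 19->7, 21->8, 28->9, 30->10, 31->11
Step 2: Rank sum for X: R1 = 1 + 3.5 + 5 + 6 + 7 + 10 = 32.5.
Step 3: U_X = R1 - n1(n1+1)/2 = 32.5 - 6*7/2 = 32.5 - 21 = 11.5.
       U_Y = n1*n2 - U_X = 30 - 11.5 = 18.5.
Step 4: Ties are present, so use the tie-corrected normal approximation (with continuity correction) for the p-value.
Step 5: p-value = 0.583025; compare to alpha = 0.1. fail to reject H0.

U_X = 11.5, p = 0.583025, fail to reject H0 at alpha = 0.1.


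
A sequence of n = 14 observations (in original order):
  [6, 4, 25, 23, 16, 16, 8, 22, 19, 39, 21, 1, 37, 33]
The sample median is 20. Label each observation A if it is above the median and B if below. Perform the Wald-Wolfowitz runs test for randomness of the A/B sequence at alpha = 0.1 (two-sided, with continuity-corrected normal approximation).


Step 1: Compute median = 20; label A = above, B = below.
Labels in order: BBAABBBABAABAA  (n_A = 7, n_B = 7)
Step 2: Count runs R = 8.
Step 3: Under H0 (random ordering), E[R] = 2*n_A*n_B/(n_A+n_B) + 1 = 2*7*7/14 + 1 = 8.0000.
        Var[R] = 2*n_A*n_B*(2*n_A*n_B - n_A - n_B) / ((n_A+n_B)^2 * (n_A+n_B-1)) = 8232/2548 = 3.2308.
        SD[R] = 1.7974.
Step 4: R = E[R], so z = 0 with no continuity correction.
Step 5: Two-sided p-value via normal approximation = 2*(1 - Phi(|z|)) = 1.000000.
Step 6: alpha = 0.1. fail to reject H0.

R = 8, z = 0.0000, p = 1.000000, fail to reject H0.
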